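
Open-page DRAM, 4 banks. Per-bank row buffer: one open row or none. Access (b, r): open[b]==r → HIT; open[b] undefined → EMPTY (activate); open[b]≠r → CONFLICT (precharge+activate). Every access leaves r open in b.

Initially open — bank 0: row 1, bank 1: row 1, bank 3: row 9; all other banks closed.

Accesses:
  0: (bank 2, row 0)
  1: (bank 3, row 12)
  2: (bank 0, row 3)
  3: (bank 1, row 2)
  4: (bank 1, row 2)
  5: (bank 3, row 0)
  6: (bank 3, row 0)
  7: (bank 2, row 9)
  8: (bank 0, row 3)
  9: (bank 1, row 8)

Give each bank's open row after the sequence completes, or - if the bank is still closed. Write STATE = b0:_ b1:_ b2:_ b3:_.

STATE = b0:3 b1:8 b2:9 b3:0

  [0] b2 r0: no row ⇒ E
  [1] b3 r12: had r9 ⇒ C
  [2] b0 r3: had r1 ⇒ C
  [3] b1 r2: had r1 ⇒ C
  [4] b1 r2: had r2 ⇒ H
  [5] b3 r0: had r12 ⇒ C
  [6] b3 r0: had r0 ⇒ H
  [7] b2 r9: had r0 ⇒ C
  [8] b0 r3: had r3 ⇒ H
  [9] b1 r8: had r2 ⇒ C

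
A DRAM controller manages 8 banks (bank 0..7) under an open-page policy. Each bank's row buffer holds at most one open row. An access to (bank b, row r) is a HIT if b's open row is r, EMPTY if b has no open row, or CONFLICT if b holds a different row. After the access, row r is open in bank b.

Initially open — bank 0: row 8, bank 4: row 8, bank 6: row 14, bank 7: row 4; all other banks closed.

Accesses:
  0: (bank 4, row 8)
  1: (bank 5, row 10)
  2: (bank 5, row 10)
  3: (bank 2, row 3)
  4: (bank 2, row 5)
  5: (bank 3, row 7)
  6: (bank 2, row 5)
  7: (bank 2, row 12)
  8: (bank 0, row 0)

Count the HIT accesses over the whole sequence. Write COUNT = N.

0: bank 4 row 8 — prev 8 → HIT
1: bank 5 row 10 — prev None → EMPTY
2: bank 5 row 10 — prev 10 → HIT
3: bank 2 row 3 — prev None → EMPTY
4: bank 2 row 5 — prev 3 → CONFLICT
5: bank 3 row 7 — prev None → EMPTY
6: bank 2 row 5 — prev 5 → HIT
7: bank 2 row 12 — prev 5 → CONFLICT
8: bank 0 row 0 — prev 8 → CONFLICT

COUNT = 3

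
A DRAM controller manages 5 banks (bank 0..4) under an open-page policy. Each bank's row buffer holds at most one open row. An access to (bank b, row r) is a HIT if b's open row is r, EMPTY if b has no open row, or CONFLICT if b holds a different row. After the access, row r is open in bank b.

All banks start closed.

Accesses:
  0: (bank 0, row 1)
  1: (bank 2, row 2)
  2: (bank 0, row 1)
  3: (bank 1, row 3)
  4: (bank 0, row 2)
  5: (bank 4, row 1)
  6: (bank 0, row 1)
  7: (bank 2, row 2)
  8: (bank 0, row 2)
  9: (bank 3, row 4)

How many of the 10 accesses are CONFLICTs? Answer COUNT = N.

#0 (0,1) E
#1 (2,2) E
#2 (0,1) H  (was 1)
#3 (1,3) E
#4 (0,2) C  (was 1)
#5 (4,1) E
#6 (0,1) C  (was 2)
#7 (2,2) H  (was 2)
#8 (0,2) C  (was 1)
#9 (3,4) E

COUNT = 3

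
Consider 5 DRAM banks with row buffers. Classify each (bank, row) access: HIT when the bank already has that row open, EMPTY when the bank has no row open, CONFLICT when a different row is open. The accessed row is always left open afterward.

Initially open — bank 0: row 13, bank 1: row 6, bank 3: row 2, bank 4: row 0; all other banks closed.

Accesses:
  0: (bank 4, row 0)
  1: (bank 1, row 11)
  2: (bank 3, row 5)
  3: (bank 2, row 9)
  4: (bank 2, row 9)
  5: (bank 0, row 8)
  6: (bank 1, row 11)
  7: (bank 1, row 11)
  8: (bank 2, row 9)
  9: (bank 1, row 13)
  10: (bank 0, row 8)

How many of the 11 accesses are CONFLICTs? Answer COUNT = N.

COUNT = 4

step 0: bank4 0->0 [HIT]
step 1: bank1 6->11 [CONFLICT]
step 2: bank3 2->5 [CONFLICT]
step 3: bank2 None->9 [EMPTY]
step 4: bank2 9->9 [HIT]
step 5: bank0 13->8 [CONFLICT]
step 6: bank1 11->11 [HIT]
step 7: bank1 11->11 [HIT]
step 8: bank2 9->9 [HIT]
step 9: bank1 11->13 [CONFLICT]
step 10: bank0 8->8 [HIT]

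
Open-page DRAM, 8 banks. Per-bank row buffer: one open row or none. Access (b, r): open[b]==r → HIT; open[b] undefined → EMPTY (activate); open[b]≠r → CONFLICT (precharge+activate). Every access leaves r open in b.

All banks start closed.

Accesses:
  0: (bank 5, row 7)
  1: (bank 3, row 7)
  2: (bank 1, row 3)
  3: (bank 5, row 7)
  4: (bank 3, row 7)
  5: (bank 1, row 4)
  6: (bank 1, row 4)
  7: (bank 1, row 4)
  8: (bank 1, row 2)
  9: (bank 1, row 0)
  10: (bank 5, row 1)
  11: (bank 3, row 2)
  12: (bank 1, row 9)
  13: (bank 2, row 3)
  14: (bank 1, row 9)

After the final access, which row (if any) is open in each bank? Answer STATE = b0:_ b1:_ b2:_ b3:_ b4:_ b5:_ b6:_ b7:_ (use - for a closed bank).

STATE = b0:- b1:9 b2:3 b3:2 b4:- b5:1 b6:- b7:-

step 0: bank5 None->7 [EMPTY]
step 1: bank3 None->7 [EMPTY]
step 2: bank1 None->3 [EMPTY]
step 3: bank5 7->7 [HIT]
step 4: bank3 7->7 [HIT]
step 5: bank1 3->4 [CONFLICT]
step 6: bank1 4->4 [HIT]
step 7: bank1 4->4 [HIT]
step 8: bank1 4->2 [CONFLICT]
step 9: bank1 2->0 [CONFLICT]
step 10: bank5 7->1 [CONFLICT]
step 11: bank3 7->2 [CONFLICT]
step 12: bank1 0->9 [CONFLICT]
step 13: bank2 None->3 [EMPTY]
step 14: bank1 9->9 [HIT]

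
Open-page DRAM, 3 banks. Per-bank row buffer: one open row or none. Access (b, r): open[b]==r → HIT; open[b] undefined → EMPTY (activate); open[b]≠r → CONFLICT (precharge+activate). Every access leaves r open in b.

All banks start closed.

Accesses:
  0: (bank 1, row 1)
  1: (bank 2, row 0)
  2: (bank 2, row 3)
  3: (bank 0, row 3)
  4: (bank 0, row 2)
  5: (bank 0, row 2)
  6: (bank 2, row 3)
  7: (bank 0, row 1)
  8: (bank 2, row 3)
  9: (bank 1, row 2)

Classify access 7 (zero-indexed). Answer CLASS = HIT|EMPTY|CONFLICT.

CLASS = CONFLICT

step 0: bank1 None->1 [EMPTY]
step 1: bank2 None->0 [EMPTY]
step 2: bank2 0->3 [CONFLICT]
step 3: bank0 None->3 [EMPTY]
step 4: bank0 3->2 [CONFLICT]
step 5: bank0 2->2 [HIT]
step 6: bank2 3->3 [HIT]
step 7: bank0 2->1 [CONFLICT]
step 8: bank2 3->3 [HIT]
step 9: bank1 1->2 [CONFLICT]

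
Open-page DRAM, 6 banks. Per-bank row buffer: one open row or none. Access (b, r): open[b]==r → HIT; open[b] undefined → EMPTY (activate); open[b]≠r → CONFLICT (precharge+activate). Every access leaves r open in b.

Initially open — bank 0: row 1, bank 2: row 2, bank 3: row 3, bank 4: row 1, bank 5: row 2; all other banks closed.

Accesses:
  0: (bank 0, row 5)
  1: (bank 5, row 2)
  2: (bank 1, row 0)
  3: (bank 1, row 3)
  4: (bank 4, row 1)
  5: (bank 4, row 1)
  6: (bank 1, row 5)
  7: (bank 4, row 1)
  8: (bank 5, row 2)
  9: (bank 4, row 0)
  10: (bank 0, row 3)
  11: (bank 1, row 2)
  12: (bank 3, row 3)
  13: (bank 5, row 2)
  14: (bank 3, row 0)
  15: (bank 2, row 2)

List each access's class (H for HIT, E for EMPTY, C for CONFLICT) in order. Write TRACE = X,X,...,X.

  [0] b0 r5: had r1 ⇒ C
  [1] b5 r2: had r2 ⇒ H
  [2] b1 r0: no row ⇒ E
  [3] b1 r3: had r0 ⇒ C
  [4] b4 r1: had r1 ⇒ H
  [5] b4 r1: had r1 ⇒ H
  [6] b1 r5: had r3 ⇒ C
  [7] b4 r1: had r1 ⇒ H
  [8] b5 r2: had r2 ⇒ H
  [9] b4 r0: had r1 ⇒ C
  [10] b0 r3: had r5 ⇒ C
  [11] b1 r2: had r5 ⇒ C
  [12] b3 r3: had r3 ⇒ H
  [13] b5 r2: had r2 ⇒ H
  [14] b3 r0: had r3 ⇒ C
  [15] b2 r2: had r2 ⇒ H

TRACE = C,H,E,C,H,H,C,H,H,C,C,C,H,H,C,H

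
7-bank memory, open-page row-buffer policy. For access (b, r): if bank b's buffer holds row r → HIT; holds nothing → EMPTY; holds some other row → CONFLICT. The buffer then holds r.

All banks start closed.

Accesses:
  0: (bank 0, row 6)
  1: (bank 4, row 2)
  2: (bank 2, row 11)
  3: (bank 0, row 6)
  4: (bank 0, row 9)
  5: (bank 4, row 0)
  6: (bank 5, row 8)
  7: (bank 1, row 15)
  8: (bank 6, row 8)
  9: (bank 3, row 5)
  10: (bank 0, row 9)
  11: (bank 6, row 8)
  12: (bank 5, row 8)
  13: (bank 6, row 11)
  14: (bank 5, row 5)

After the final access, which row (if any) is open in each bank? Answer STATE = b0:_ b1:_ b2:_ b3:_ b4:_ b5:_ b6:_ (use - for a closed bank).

STATE = b0:9 b1:15 b2:11 b3:5 b4:0 b5:5 b6:11

0: bank 0 row 6 — prev None → EMPTY
1: bank 4 row 2 — prev None → EMPTY
2: bank 2 row 11 — prev None → EMPTY
3: bank 0 row 6 — prev 6 → HIT
4: bank 0 row 9 — prev 6 → CONFLICT
5: bank 4 row 0 — prev 2 → CONFLICT
6: bank 5 row 8 — prev None → EMPTY
7: bank 1 row 15 — prev None → EMPTY
8: bank 6 row 8 — prev None → EMPTY
9: bank 3 row 5 — prev None → EMPTY
10: bank 0 row 9 — prev 9 → HIT
11: bank 6 row 8 — prev 8 → HIT
12: bank 5 row 8 — prev 8 → HIT
13: bank 6 row 11 — prev 8 → CONFLICT
14: bank 5 row 5 — prev 8 → CONFLICT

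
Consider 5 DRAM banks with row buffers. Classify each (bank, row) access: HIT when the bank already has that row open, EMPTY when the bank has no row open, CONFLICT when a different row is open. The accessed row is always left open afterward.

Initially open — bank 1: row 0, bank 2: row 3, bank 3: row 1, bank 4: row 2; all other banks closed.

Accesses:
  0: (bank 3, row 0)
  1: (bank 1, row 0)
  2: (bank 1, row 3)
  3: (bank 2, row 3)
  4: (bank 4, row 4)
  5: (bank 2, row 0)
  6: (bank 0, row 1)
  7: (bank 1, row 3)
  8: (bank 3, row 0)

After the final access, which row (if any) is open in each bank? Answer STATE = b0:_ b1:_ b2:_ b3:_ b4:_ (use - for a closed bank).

#0 (3,0) C  (was 1)
#1 (1,0) H  (was 0)
#2 (1,3) C  (was 0)
#3 (2,3) H  (was 3)
#4 (4,4) C  (was 2)
#5 (2,0) C  (was 3)
#6 (0,1) E
#7 (1,3) H  (was 3)
#8 (3,0) H  (was 0)

STATE = b0:1 b1:3 b2:0 b3:0 b4:4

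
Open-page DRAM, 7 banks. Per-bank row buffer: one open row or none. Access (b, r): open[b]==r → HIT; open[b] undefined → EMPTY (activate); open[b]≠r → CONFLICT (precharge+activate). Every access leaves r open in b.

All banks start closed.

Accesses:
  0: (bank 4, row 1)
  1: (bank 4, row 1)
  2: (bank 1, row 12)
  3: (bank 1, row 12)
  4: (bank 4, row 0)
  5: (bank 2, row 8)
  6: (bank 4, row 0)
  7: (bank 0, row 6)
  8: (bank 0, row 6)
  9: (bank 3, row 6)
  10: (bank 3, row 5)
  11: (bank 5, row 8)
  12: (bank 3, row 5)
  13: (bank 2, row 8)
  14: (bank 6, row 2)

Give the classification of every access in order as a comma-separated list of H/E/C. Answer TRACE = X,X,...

TRACE = E,H,E,H,C,E,H,E,H,E,C,E,H,H,E

0: bank 4 row 1 — prev None → EMPTY
1: bank 4 row 1 — prev 1 → HIT
2: bank 1 row 12 — prev None → EMPTY
3: bank 1 row 12 — prev 12 → HIT
4: bank 4 row 0 — prev 1 → CONFLICT
5: bank 2 row 8 — prev None → EMPTY
6: bank 4 row 0 — prev 0 → HIT
7: bank 0 row 6 — prev None → EMPTY
8: bank 0 row 6 — prev 6 → HIT
9: bank 3 row 6 — prev None → EMPTY
10: bank 3 row 5 — prev 6 → CONFLICT
11: bank 5 row 8 — prev None → EMPTY
12: bank 3 row 5 — prev 5 → HIT
13: bank 2 row 8 — prev 8 → HIT
14: bank 6 row 2 — prev None → EMPTY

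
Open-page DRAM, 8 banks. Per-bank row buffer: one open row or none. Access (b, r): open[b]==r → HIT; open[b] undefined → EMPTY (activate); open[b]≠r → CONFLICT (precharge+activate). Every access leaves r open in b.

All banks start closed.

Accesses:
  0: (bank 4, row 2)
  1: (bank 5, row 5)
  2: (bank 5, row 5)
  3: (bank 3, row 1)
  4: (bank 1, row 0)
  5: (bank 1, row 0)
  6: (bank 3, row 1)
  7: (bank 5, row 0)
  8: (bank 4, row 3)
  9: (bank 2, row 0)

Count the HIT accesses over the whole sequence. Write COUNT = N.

COUNT = 3

#0 (4,2) E
#1 (5,5) E
#2 (5,5) H  (was 5)
#3 (3,1) E
#4 (1,0) E
#5 (1,0) H  (was 0)
#6 (3,1) H  (was 1)
#7 (5,0) C  (was 5)
#8 (4,3) C  (was 2)
#9 (2,0) E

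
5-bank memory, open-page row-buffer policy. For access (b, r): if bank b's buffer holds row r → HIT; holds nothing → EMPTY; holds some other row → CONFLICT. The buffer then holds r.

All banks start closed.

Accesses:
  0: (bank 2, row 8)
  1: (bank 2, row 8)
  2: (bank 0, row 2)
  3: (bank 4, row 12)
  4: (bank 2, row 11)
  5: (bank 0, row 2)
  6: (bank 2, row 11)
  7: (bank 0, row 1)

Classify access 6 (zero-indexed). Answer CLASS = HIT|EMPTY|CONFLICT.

step 0: bank2 None->8 [EMPTY]
step 1: bank2 8->8 [HIT]
step 2: bank0 None->2 [EMPTY]
step 3: bank4 None->12 [EMPTY]
step 4: bank2 8->11 [CONFLICT]
step 5: bank0 2->2 [HIT]
step 6: bank2 11->11 [HIT]
step 7: bank0 2->1 [CONFLICT]

CLASS = HIT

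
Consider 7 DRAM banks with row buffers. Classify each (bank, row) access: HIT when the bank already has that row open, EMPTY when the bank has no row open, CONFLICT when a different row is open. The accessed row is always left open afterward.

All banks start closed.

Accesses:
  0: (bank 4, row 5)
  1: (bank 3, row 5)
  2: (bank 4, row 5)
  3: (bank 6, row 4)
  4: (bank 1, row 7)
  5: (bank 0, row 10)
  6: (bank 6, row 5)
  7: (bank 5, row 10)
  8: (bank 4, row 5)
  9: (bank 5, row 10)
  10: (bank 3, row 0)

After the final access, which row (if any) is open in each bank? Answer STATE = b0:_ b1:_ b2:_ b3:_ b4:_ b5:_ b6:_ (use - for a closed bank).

  [0] b4 r5: no row ⇒ E
  [1] b3 r5: no row ⇒ E
  [2] b4 r5: had r5 ⇒ H
  [3] b6 r4: no row ⇒ E
  [4] b1 r7: no row ⇒ E
  [5] b0 r10: no row ⇒ E
  [6] b6 r5: had r4 ⇒ C
  [7] b5 r10: no row ⇒ E
  [8] b4 r5: had r5 ⇒ H
  [9] b5 r10: had r10 ⇒ H
  [10] b3 r0: had r5 ⇒ C

STATE = b0:10 b1:7 b2:- b3:0 b4:5 b5:10 b6:5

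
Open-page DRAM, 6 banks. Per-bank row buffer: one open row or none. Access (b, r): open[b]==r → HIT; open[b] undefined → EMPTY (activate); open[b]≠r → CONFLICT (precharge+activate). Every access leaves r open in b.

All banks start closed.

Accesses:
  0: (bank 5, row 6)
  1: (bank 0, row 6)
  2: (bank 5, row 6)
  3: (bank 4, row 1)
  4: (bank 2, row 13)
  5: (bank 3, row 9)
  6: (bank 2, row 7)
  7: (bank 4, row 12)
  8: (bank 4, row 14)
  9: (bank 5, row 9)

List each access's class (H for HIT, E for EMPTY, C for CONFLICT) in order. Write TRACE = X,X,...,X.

TRACE = E,E,H,E,E,E,C,C,C,C

#0 (5,6) E
#1 (0,6) E
#2 (5,6) H  (was 6)
#3 (4,1) E
#4 (2,13) E
#5 (3,9) E
#6 (2,7) C  (was 13)
#7 (4,12) C  (was 1)
#8 (4,14) C  (was 12)
#9 (5,9) C  (was 6)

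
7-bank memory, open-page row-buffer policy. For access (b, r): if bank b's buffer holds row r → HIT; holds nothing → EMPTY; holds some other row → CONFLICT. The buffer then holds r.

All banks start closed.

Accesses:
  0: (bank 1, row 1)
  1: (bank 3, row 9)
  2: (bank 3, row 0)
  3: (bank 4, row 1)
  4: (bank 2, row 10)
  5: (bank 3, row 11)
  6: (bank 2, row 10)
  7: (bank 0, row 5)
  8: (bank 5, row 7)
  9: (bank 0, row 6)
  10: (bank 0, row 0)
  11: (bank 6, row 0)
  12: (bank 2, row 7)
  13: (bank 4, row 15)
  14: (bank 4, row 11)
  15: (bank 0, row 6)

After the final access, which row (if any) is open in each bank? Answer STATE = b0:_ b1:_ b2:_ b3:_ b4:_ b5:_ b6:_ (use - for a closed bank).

  [0] b1 r1: no row ⇒ E
  [1] b3 r9: no row ⇒ E
  [2] b3 r0: had r9 ⇒ C
  [3] b4 r1: no row ⇒ E
  [4] b2 r10: no row ⇒ E
  [5] b3 r11: had r0 ⇒ C
  [6] b2 r10: had r10 ⇒ H
  [7] b0 r5: no row ⇒ E
  [8] b5 r7: no row ⇒ E
  [9] b0 r6: had r5 ⇒ C
  [10] b0 r0: had r6 ⇒ C
  [11] b6 r0: no row ⇒ E
  [12] b2 r7: had r10 ⇒ C
  [13] b4 r15: had r1 ⇒ C
  [14] b4 r11: had r15 ⇒ C
  [15] b0 r6: had r0 ⇒ C

STATE = b0:6 b1:1 b2:7 b3:11 b4:11 b5:7 b6:0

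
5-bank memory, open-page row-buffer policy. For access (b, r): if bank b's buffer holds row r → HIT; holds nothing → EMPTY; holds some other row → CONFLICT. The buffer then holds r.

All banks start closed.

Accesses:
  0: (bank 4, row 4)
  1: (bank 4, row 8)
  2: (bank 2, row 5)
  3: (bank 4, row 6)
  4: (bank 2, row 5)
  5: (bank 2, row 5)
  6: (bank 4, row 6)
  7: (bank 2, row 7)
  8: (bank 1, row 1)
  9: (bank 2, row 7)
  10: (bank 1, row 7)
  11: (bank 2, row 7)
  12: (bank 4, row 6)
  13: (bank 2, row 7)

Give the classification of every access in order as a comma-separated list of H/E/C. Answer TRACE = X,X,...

TRACE = E,C,E,C,H,H,H,C,E,H,C,H,H,H

  [0] b4 r4: no row ⇒ E
  [1] b4 r8: had r4 ⇒ C
  [2] b2 r5: no row ⇒ E
  [3] b4 r6: had r8 ⇒ C
  [4] b2 r5: had r5 ⇒ H
  [5] b2 r5: had r5 ⇒ H
  [6] b4 r6: had r6 ⇒ H
  [7] b2 r7: had r5 ⇒ C
  [8] b1 r1: no row ⇒ E
  [9] b2 r7: had r7 ⇒ H
  [10] b1 r7: had r1 ⇒ C
  [11] b2 r7: had r7 ⇒ H
  [12] b4 r6: had r6 ⇒ H
  [13] b2 r7: had r7 ⇒ H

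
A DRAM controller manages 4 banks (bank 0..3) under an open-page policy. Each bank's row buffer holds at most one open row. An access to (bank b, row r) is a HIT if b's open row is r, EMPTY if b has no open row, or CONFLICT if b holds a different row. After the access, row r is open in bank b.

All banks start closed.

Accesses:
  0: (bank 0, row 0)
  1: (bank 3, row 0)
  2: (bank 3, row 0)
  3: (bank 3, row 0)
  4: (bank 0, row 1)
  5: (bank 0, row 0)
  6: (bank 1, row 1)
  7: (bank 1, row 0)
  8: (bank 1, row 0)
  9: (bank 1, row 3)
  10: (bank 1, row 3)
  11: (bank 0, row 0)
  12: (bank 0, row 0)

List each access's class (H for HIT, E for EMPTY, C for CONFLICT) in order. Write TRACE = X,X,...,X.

TRACE = E,E,H,H,C,C,E,C,H,C,H,H,H

0: bank 0 row 0 — prev None → EMPTY
1: bank 3 row 0 — prev None → EMPTY
2: bank 3 row 0 — prev 0 → HIT
3: bank 3 row 0 — prev 0 → HIT
4: bank 0 row 1 — prev 0 → CONFLICT
5: bank 0 row 0 — prev 1 → CONFLICT
6: bank 1 row 1 — prev None → EMPTY
7: bank 1 row 0 — prev 1 → CONFLICT
8: bank 1 row 0 — prev 0 → HIT
9: bank 1 row 3 — prev 0 → CONFLICT
10: bank 1 row 3 — prev 3 → HIT
11: bank 0 row 0 — prev 0 → HIT
12: bank 0 row 0 — prev 0 → HIT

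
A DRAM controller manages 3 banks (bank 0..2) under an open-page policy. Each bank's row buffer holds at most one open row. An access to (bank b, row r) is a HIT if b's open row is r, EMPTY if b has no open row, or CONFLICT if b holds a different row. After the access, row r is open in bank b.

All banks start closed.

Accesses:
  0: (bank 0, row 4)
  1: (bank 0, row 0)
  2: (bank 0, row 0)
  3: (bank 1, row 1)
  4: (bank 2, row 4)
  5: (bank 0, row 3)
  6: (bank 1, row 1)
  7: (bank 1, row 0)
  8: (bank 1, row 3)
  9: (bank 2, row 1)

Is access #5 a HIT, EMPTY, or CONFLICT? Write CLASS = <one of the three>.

CLASS = CONFLICT

0: bank 0 row 4 — prev None → EMPTY
1: bank 0 row 0 — prev 4 → CONFLICT
2: bank 0 row 0 — prev 0 → HIT
3: bank 1 row 1 — prev None → EMPTY
4: bank 2 row 4 — prev None → EMPTY
5: bank 0 row 3 — prev 0 → CONFLICT
6: bank 1 row 1 — prev 1 → HIT
7: bank 1 row 0 — prev 1 → CONFLICT
8: bank 1 row 3 — prev 0 → CONFLICT
9: bank 2 row 1 — prev 4 → CONFLICT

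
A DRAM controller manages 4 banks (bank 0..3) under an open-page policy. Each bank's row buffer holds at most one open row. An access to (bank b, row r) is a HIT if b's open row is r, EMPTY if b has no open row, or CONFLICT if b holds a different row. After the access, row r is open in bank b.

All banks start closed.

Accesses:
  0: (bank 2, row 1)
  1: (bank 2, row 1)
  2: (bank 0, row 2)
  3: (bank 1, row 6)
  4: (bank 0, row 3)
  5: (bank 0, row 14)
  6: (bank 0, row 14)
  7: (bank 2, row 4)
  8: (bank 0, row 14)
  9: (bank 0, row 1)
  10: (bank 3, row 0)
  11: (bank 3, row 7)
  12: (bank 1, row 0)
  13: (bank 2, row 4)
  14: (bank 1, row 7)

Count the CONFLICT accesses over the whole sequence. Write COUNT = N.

0: bank 2 row 1 — prev None → EMPTY
1: bank 2 row 1 — prev 1 → HIT
2: bank 0 row 2 — prev None → EMPTY
3: bank 1 row 6 — prev None → EMPTY
4: bank 0 row 3 — prev 2 → CONFLICT
5: bank 0 row 14 — prev 3 → CONFLICT
6: bank 0 row 14 — prev 14 → HIT
7: bank 2 row 4 — prev 1 → CONFLICT
8: bank 0 row 14 — prev 14 → HIT
9: bank 0 row 1 — prev 14 → CONFLICT
10: bank 3 row 0 — prev None → EMPTY
11: bank 3 row 7 — prev 0 → CONFLICT
12: bank 1 row 0 — prev 6 → CONFLICT
13: bank 2 row 4 — prev 4 → HIT
14: bank 1 row 7 — prev 0 → CONFLICT

COUNT = 7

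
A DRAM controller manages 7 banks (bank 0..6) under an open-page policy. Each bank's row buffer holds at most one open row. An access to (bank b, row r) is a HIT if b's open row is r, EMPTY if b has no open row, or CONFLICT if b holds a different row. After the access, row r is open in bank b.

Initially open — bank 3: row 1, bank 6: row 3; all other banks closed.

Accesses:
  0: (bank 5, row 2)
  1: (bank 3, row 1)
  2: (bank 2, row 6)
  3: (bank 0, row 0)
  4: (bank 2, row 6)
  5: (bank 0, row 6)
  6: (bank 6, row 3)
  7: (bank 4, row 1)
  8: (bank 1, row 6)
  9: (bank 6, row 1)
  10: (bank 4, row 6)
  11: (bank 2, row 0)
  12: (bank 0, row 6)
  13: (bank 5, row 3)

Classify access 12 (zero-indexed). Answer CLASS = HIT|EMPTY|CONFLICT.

CLASS = HIT

#0 (5,2) E
#1 (3,1) H  (was 1)
#2 (2,6) E
#3 (0,0) E
#4 (2,6) H  (was 6)
#5 (0,6) C  (was 0)
#6 (6,3) H  (was 3)
#7 (4,1) E
#8 (1,6) E
#9 (6,1) C  (was 3)
#10 (4,6) C  (was 1)
#11 (2,0) C  (was 6)
#12 (0,6) H  (was 6)
#13 (5,3) C  (was 2)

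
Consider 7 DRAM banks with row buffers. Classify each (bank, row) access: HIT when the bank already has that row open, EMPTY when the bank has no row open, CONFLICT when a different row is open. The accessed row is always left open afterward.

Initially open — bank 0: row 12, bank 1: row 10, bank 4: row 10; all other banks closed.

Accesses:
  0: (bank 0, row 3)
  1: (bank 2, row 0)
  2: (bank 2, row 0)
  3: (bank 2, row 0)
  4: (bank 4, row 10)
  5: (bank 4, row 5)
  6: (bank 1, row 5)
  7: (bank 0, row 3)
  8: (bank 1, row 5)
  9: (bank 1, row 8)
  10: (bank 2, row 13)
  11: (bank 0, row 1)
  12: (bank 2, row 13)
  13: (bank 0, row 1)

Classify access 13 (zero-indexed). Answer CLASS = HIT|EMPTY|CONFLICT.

step 0: bank0 12->3 [CONFLICT]
step 1: bank2 None->0 [EMPTY]
step 2: bank2 0->0 [HIT]
step 3: bank2 0->0 [HIT]
step 4: bank4 10->10 [HIT]
step 5: bank4 10->5 [CONFLICT]
step 6: bank1 10->5 [CONFLICT]
step 7: bank0 3->3 [HIT]
step 8: bank1 5->5 [HIT]
step 9: bank1 5->8 [CONFLICT]
step 10: bank2 0->13 [CONFLICT]
step 11: bank0 3->1 [CONFLICT]
step 12: bank2 13->13 [HIT]
step 13: bank0 1->1 [HIT]

CLASS = HIT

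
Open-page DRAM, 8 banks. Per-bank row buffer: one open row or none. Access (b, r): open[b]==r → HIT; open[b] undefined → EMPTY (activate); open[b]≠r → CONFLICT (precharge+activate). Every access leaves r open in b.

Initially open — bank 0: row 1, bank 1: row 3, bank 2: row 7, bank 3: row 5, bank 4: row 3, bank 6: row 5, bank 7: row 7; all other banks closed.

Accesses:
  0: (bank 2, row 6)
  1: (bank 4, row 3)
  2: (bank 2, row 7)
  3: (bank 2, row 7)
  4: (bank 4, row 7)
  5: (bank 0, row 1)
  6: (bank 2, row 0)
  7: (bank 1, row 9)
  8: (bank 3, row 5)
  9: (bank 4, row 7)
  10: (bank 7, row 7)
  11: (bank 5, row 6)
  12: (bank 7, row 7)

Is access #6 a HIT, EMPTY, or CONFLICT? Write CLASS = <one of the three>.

#0 (2,6) C  (was 7)
#1 (4,3) H  (was 3)
#2 (2,7) C  (was 6)
#3 (2,7) H  (was 7)
#4 (4,7) C  (was 3)
#5 (0,1) H  (was 1)
#6 (2,0) C  (was 7)
#7 (1,9) C  (was 3)
#8 (3,5) H  (was 5)
#9 (4,7) H  (was 7)
#10 (7,7) H  (was 7)
#11 (5,6) E
#12 (7,7) H  (was 7)

CLASS = CONFLICT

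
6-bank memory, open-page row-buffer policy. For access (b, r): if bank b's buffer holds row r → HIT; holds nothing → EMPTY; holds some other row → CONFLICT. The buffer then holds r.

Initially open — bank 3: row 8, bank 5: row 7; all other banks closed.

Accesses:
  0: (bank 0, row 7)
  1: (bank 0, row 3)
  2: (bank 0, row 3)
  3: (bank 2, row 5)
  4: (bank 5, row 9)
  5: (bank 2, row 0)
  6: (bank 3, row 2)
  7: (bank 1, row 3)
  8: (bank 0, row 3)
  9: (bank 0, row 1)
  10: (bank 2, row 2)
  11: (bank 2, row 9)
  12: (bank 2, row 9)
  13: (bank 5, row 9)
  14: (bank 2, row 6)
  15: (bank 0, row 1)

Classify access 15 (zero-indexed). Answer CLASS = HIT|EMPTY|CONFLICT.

CLASS = HIT

0: bank 0 row 7 — prev None → EMPTY
1: bank 0 row 3 — prev 7 → CONFLICT
2: bank 0 row 3 — prev 3 → HIT
3: bank 2 row 5 — prev None → EMPTY
4: bank 5 row 9 — prev 7 → CONFLICT
5: bank 2 row 0 — prev 5 → CONFLICT
6: bank 3 row 2 — prev 8 → CONFLICT
7: bank 1 row 3 — prev None → EMPTY
8: bank 0 row 3 — prev 3 → HIT
9: bank 0 row 1 — prev 3 → CONFLICT
10: bank 2 row 2 — prev 0 → CONFLICT
11: bank 2 row 9 — prev 2 → CONFLICT
12: bank 2 row 9 — prev 9 → HIT
13: bank 5 row 9 — prev 9 → HIT
14: bank 2 row 6 — prev 9 → CONFLICT
15: bank 0 row 1 — prev 1 → HIT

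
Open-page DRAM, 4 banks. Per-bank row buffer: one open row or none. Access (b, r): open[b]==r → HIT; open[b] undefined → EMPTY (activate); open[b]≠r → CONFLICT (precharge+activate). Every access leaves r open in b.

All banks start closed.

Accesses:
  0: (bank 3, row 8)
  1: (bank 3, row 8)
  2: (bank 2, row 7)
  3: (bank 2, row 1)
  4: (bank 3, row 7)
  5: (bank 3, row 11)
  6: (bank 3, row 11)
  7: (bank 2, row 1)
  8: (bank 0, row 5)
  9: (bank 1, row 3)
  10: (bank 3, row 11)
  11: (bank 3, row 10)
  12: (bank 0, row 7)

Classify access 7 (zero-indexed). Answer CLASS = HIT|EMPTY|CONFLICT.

CLASS = HIT

  [0] b3 r8: no row ⇒ E
  [1] b3 r8: had r8 ⇒ H
  [2] b2 r7: no row ⇒ E
  [3] b2 r1: had r7 ⇒ C
  [4] b3 r7: had r8 ⇒ C
  [5] b3 r11: had r7 ⇒ C
  [6] b3 r11: had r11 ⇒ H
  [7] b2 r1: had r1 ⇒ H
  [8] b0 r5: no row ⇒ E
  [9] b1 r3: no row ⇒ E
  [10] b3 r11: had r11 ⇒ H
  [11] b3 r10: had r11 ⇒ C
  [12] b0 r7: had r5 ⇒ C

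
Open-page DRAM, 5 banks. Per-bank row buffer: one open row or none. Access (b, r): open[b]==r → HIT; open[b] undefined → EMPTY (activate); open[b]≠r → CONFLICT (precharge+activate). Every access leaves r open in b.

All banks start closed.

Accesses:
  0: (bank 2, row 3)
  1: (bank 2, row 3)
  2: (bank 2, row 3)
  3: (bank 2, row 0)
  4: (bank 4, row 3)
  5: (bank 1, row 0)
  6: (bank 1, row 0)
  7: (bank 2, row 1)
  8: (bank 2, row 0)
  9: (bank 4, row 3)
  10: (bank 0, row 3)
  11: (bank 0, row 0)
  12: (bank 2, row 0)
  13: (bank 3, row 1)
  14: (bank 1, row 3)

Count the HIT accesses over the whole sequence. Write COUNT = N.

step 0: bank2 None->3 [EMPTY]
step 1: bank2 3->3 [HIT]
step 2: bank2 3->3 [HIT]
step 3: bank2 3->0 [CONFLICT]
step 4: bank4 None->3 [EMPTY]
step 5: bank1 None->0 [EMPTY]
step 6: bank1 0->0 [HIT]
step 7: bank2 0->1 [CONFLICT]
step 8: bank2 1->0 [CONFLICT]
step 9: bank4 3->3 [HIT]
step 10: bank0 None->3 [EMPTY]
step 11: bank0 3->0 [CONFLICT]
step 12: bank2 0->0 [HIT]
step 13: bank3 None->1 [EMPTY]
step 14: bank1 0->3 [CONFLICT]

COUNT = 5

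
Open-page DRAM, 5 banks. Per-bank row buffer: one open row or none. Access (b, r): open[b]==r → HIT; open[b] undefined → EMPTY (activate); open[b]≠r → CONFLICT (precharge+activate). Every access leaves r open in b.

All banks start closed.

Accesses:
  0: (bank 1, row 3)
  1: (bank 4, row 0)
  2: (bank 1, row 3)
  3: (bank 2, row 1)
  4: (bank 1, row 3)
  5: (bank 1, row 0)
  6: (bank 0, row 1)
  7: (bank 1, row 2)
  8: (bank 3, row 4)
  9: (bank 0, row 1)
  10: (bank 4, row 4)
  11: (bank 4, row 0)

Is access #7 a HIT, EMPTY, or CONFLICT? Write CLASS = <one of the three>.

CLASS = CONFLICT

0: bank 1 row 3 — prev None → EMPTY
1: bank 4 row 0 — prev None → EMPTY
2: bank 1 row 3 — prev 3 → HIT
3: bank 2 row 1 — prev None → EMPTY
4: bank 1 row 3 — prev 3 → HIT
5: bank 1 row 0 — prev 3 → CONFLICT
6: bank 0 row 1 — prev None → EMPTY
7: bank 1 row 2 — prev 0 → CONFLICT
8: bank 3 row 4 — prev None → EMPTY
9: bank 0 row 1 — prev 1 → HIT
10: bank 4 row 4 — prev 0 → CONFLICT
11: bank 4 row 0 — prev 4 → CONFLICT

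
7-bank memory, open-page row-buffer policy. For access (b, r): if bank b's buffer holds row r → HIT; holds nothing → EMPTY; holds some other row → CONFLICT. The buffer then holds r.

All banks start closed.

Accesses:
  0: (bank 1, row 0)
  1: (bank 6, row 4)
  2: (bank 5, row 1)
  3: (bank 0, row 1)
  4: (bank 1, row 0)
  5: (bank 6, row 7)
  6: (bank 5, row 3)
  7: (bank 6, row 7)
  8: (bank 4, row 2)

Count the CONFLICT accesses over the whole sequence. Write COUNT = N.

COUNT = 2

#0 (1,0) E
#1 (6,4) E
#2 (5,1) E
#3 (0,1) E
#4 (1,0) H  (was 0)
#5 (6,7) C  (was 4)
#6 (5,3) C  (was 1)
#7 (6,7) H  (was 7)
#8 (4,2) E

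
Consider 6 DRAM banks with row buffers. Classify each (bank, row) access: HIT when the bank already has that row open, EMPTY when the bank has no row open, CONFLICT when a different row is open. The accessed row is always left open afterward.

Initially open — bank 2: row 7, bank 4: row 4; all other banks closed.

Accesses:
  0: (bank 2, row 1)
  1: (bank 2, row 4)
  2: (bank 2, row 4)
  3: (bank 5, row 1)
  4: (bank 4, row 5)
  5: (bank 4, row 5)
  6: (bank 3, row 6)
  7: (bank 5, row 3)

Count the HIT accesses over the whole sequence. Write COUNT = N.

COUNT = 2

  [0] b2 r1: had r7 ⇒ C
  [1] b2 r4: had r1 ⇒ C
  [2] b2 r4: had r4 ⇒ H
  [3] b5 r1: no row ⇒ E
  [4] b4 r5: had r4 ⇒ C
  [5] b4 r5: had r5 ⇒ H
  [6] b3 r6: no row ⇒ E
  [7] b5 r3: had r1 ⇒ C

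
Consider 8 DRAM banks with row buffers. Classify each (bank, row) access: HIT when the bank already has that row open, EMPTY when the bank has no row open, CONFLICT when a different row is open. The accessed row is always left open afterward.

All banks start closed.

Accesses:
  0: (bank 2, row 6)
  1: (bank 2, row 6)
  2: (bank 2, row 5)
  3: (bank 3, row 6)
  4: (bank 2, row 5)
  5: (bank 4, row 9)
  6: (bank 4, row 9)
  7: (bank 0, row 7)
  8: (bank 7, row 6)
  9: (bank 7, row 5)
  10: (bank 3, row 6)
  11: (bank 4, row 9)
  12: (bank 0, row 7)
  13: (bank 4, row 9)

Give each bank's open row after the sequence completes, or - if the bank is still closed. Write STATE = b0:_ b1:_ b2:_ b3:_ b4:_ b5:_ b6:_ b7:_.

STATE = b0:7 b1:- b2:5 b3:6 b4:9 b5:- b6:- b7:5

#0 (2,6) E
#1 (2,6) H  (was 6)
#2 (2,5) C  (was 6)
#3 (3,6) E
#4 (2,5) H  (was 5)
#5 (4,9) E
#6 (4,9) H  (was 9)
#7 (0,7) E
#8 (7,6) E
#9 (7,5) C  (was 6)
#10 (3,6) H  (was 6)
#11 (4,9) H  (was 9)
#12 (0,7) H  (was 7)
#13 (4,9) H  (was 9)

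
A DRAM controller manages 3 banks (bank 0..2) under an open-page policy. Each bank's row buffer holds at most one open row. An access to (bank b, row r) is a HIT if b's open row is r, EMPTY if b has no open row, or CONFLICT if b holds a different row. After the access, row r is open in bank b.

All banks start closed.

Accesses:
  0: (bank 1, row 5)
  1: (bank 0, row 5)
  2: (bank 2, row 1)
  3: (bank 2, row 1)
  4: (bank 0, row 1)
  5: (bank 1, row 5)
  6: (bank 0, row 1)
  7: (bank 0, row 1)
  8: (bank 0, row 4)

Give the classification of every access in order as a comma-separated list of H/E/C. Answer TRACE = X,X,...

TRACE = E,E,E,H,C,H,H,H,C

  [0] b1 r5: no row ⇒ E
  [1] b0 r5: no row ⇒ E
  [2] b2 r1: no row ⇒ E
  [3] b2 r1: had r1 ⇒ H
  [4] b0 r1: had r5 ⇒ C
  [5] b1 r5: had r5 ⇒ H
  [6] b0 r1: had r1 ⇒ H
  [7] b0 r1: had r1 ⇒ H
  [8] b0 r4: had r1 ⇒ C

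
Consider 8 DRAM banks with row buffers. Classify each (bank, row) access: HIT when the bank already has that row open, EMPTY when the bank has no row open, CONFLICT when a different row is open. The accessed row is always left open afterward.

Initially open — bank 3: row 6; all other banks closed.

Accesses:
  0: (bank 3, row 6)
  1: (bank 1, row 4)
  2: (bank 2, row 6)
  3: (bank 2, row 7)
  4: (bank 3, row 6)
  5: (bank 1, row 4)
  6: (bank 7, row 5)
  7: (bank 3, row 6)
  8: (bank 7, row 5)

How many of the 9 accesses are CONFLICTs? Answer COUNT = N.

#0 (3,6) H  (was 6)
#1 (1,4) E
#2 (2,6) E
#3 (2,7) C  (was 6)
#4 (3,6) H  (was 6)
#5 (1,4) H  (was 4)
#6 (7,5) E
#7 (3,6) H  (was 6)
#8 (7,5) H  (was 5)

COUNT = 1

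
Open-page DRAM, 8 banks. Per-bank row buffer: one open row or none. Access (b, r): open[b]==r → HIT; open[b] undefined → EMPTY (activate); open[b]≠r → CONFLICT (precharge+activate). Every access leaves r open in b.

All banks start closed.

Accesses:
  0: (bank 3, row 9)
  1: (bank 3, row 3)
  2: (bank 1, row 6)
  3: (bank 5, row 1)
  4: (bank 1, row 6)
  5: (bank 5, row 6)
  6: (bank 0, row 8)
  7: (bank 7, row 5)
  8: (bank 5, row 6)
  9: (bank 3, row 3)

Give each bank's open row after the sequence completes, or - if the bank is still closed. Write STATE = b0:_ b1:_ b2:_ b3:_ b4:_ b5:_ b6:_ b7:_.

STATE = b0:8 b1:6 b2:- b3:3 b4:- b5:6 b6:- b7:5

  [0] b3 r9: no row ⇒ E
  [1] b3 r3: had r9 ⇒ C
  [2] b1 r6: no row ⇒ E
  [3] b5 r1: no row ⇒ E
  [4] b1 r6: had r6 ⇒ H
  [5] b5 r6: had r1 ⇒ C
  [6] b0 r8: no row ⇒ E
  [7] b7 r5: no row ⇒ E
  [8] b5 r6: had r6 ⇒ H
  [9] b3 r3: had r3 ⇒ H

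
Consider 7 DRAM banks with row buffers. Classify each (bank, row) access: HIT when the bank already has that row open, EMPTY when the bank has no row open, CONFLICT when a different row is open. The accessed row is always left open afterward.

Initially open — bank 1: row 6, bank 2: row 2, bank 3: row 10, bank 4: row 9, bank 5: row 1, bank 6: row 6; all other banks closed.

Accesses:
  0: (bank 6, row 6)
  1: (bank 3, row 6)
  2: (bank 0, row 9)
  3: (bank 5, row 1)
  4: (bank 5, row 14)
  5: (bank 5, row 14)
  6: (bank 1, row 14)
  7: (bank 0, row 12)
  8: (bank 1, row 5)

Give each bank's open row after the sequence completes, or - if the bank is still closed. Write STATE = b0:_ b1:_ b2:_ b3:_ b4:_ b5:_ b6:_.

STATE = b0:12 b1:5 b2:2 b3:6 b4:9 b5:14 b6:6

step 0: bank6 6->6 [HIT]
step 1: bank3 10->6 [CONFLICT]
step 2: bank0 None->9 [EMPTY]
step 3: bank5 1->1 [HIT]
step 4: bank5 1->14 [CONFLICT]
step 5: bank5 14->14 [HIT]
step 6: bank1 6->14 [CONFLICT]
step 7: bank0 9->12 [CONFLICT]
step 8: bank1 14->5 [CONFLICT]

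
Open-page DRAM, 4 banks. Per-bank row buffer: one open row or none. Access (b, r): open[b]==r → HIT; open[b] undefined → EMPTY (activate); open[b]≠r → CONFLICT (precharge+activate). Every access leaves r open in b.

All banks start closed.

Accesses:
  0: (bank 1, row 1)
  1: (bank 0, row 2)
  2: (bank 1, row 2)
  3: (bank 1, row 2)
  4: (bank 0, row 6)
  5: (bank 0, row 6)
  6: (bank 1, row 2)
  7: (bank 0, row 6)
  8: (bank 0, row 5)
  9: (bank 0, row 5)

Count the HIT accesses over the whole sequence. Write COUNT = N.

#0 (1,1) E
#1 (0,2) E
#2 (1,2) C  (was 1)
#3 (1,2) H  (was 2)
#4 (0,6) C  (was 2)
#5 (0,6) H  (was 6)
#6 (1,2) H  (was 2)
#7 (0,6) H  (was 6)
#8 (0,5) C  (was 6)
#9 (0,5) H  (was 5)

COUNT = 5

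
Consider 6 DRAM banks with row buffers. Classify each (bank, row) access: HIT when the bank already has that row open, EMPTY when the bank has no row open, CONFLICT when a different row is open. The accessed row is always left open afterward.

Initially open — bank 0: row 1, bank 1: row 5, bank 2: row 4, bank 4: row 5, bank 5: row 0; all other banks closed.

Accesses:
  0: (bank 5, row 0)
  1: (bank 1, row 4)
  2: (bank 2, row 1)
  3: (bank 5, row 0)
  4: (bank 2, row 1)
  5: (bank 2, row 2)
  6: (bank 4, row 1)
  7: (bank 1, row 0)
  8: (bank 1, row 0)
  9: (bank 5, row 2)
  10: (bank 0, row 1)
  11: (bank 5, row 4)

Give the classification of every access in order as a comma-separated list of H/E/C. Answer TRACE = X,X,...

TRACE = H,C,C,H,H,C,C,C,H,C,H,C

0: bank 5 row 0 — prev 0 → HIT
1: bank 1 row 4 — prev 5 → CONFLICT
2: bank 2 row 1 — prev 4 → CONFLICT
3: bank 5 row 0 — prev 0 → HIT
4: bank 2 row 1 — prev 1 → HIT
5: bank 2 row 2 — prev 1 → CONFLICT
6: bank 4 row 1 — prev 5 → CONFLICT
7: bank 1 row 0 — prev 4 → CONFLICT
8: bank 1 row 0 — prev 0 → HIT
9: bank 5 row 2 — prev 0 → CONFLICT
10: bank 0 row 1 — prev 1 → HIT
11: bank 5 row 4 — prev 2 → CONFLICT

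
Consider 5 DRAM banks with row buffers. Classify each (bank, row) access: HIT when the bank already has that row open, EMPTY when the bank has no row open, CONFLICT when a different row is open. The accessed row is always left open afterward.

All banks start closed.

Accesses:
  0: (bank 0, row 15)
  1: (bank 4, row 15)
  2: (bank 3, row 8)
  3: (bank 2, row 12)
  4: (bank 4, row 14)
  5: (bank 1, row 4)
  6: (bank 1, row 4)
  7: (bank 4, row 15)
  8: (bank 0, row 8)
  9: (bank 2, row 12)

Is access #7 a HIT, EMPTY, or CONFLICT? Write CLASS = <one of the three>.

CLASS = CONFLICT

step 0: bank0 None->15 [EMPTY]
step 1: bank4 None->15 [EMPTY]
step 2: bank3 None->8 [EMPTY]
step 3: bank2 None->12 [EMPTY]
step 4: bank4 15->14 [CONFLICT]
step 5: bank1 None->4 [EMPTY]
step 6: bank1 4->4 [HIT]
step 7: bank4 14->15 [CONFLICT]
step 8: bank0 15->8 [CONFLICT]
step 9: bank2 12->12 [HIT]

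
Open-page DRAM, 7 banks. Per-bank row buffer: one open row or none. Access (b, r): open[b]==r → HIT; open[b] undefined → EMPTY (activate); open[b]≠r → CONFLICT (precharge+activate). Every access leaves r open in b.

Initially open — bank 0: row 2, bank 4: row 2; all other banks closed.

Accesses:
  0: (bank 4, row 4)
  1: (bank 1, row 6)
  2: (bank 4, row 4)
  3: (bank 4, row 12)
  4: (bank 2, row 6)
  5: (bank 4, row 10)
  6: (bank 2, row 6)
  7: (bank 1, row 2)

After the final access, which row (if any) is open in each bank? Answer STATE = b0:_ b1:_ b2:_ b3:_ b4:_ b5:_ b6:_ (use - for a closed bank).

STATE = b0:2 b1:2 b2:6 b3:- b4:10 b5:- b6:-

  [0] b4 r4: had r2 ⇒ C
  [1] b1 r6: no row ⇒ E
  [2] b4 r4: had r4 ⇒ H
  [3] b4 r12: had r4 ⇒ C
  [4] b2 r6: no row ⇒ E
  [5] b4 r10: had r12 ⇒ C
  [6] b2 r6: had r6 ⇒ H
  [7] b1 r2: had r6 ⇒ C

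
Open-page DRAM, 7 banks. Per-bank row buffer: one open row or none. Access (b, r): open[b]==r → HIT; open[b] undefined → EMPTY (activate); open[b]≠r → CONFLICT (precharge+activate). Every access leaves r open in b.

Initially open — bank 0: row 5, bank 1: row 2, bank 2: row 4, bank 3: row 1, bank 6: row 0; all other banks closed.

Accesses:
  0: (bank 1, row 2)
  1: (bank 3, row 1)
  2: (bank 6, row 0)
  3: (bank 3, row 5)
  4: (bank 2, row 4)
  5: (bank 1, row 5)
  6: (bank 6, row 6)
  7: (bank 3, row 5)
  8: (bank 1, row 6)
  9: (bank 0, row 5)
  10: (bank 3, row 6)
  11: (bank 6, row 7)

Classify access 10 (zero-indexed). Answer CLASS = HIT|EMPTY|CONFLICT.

step 0: bank1 2->2 [HIT]
step 1: bank3 1->1 [HIT]
step 2: bank6 0->0 [HIT]
step 3: bank3 1->5 [CONFLICT]
step 4: bank2 4->4 [HIT]
step 5: bank1 2->5 [CONFLICT]
step 6: bank6 0->6 [CONFLICT]
step 7: bank3 5->5 [HIT]
step 8: bank1 5->6 [CONFLICT]
step 9: bank0 5->5 [HIT]
step 10: bank3 5->6 [CONFLICT]
step 11: bank6 6->7 [CONFLICT]

CLASS = CONFLICT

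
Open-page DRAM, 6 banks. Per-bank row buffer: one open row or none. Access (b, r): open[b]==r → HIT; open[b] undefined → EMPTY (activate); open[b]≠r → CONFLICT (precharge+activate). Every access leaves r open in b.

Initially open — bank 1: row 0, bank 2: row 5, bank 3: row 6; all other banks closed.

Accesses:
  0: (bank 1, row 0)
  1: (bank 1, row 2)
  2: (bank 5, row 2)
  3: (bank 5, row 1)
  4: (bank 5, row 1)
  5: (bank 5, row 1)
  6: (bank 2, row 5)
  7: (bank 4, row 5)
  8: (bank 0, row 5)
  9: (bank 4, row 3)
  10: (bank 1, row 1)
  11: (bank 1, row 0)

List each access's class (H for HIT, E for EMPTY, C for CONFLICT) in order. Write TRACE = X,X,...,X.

step 0: bank1 0->0 [HIT]
step 1: bank1 0->2 [CONFLICT]
step 2: bank5 None->2 [EMPTY]
step 3: bank5 2->1 [CONFLICT]
step 4: bank5 1->1 [HIT]
step 5: bank5 1->1 [HIT]
step 6: bank2 5->5 [HIT]
step 7: bank4 None->5 [EMPTY]
step 8: bank0 None->5 [EMPTY]
step 9: bank4 5->3 [CONFLICT]
step 10: bank1 2->1 [CONFLICT]
step 11: bank1 1->0 [CONFLICT]

TRACE = H,C,E,C,H,H,H,E,E,C,C,C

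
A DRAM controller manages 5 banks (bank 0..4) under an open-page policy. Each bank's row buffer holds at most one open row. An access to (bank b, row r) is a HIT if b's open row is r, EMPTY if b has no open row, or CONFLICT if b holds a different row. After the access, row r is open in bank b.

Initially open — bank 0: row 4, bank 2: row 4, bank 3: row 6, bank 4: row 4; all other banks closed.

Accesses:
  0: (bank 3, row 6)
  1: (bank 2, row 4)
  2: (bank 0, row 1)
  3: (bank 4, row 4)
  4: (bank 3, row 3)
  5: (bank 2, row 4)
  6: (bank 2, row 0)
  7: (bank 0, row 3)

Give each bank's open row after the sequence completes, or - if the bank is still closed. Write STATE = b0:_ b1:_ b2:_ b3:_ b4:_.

STATE = b0:3 b1:- b2:0 b3:3 b4:4

#0 (3,6) H  (was 6)
#1 (2,4) H  (was 4)
#2 (0,1) C  (was 4)
#3 (4,4) H  (was 4)
#4 (3,3) C  (was 6)
#5 (2,4) H  (was 4)
#6 (2,0) C  (was 4)
#7 (0,3) C  (was 1)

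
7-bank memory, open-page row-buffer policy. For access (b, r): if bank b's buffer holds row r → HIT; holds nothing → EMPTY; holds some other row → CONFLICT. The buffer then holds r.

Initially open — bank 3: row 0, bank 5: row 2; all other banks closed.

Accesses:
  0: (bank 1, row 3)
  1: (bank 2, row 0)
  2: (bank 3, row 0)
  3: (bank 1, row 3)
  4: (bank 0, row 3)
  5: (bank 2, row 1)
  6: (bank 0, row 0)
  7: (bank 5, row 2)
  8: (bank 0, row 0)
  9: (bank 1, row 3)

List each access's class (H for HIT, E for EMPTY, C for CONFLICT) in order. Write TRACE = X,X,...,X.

0: bank 1 row 3 — prev None → EMPTY
1: bank 2 row 0 — prev None → EMPTY
2: bank 3 row 0 — prev 0 → HIT
3: bank 1 row 3 — prev 3 → HIT
4: bank 0 row 3 — prev None → EMPTY
5: bank 2 row 1 — prev 0 → CONFLICT
6: bank 0 row 0 — prev 3 → CONFLICT
7: bank 5 row 2 — prev 2 → HIT
8: bank 0 row 0 — prev 0 → HIT
9: bank 1 row 3 — prev 3 → HIT

TRACE = E,E,H,H,E,C,C,H,H,H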